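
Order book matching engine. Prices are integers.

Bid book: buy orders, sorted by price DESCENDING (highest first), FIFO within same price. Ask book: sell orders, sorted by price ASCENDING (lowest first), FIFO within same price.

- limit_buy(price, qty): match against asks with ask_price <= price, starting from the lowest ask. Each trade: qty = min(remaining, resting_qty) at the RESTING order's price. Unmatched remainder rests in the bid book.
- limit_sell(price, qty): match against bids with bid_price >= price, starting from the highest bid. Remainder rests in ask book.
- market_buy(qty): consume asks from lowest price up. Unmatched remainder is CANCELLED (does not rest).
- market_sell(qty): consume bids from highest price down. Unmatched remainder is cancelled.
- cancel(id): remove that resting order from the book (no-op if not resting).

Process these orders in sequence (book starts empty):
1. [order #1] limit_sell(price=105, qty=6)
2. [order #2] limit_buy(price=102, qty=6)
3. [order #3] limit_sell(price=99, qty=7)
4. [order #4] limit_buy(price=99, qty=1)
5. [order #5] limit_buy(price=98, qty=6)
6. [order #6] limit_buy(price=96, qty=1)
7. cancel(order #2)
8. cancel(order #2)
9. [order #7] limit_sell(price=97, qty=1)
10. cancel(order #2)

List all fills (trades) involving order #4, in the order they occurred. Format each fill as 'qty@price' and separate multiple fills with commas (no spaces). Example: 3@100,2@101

After op 1 [order #1] limit_sell(price=105, qty=6): fills=none; bids=[-] asks=[#1:6@105]
After op 2 [order #2] limit_buy(price=102, qty=6): fills=none; bids=[#2:6@102] asks=[#1:6@105]
After op 3 [order #3] limit_sell(price=99, qty=7): fills=#2x#3:6@102; bids=[-] asks=[#3:1@99 #1:6@105]
After op 4 [order #4] limit_buy(price=99, qty=1): fills=#4x#3:1@99; bids=[-] asks=[#1:6@105]
After op 5 [order #5] limit_buy(price=98, qty=6): fills=none; bids=[#5:6@98] asks=[#1:6@105]
After op 6 [order #6] limit_buy(price=96, qty=1): fills=none; bids=[#5:6@98 #6:1@96] asks=[#1:6@105]
After op 7 cancel(order #2): fills=none; bids=[#5:6@98 #6:1@96] asks=[#1:6@105]
After op 8 cancel(order #2): fills=none; bids=[#5:6@98 #6:1@96] asks=[#1:6@105]
After op 9 [order #7] limit_sell(price=97, qty=1): fills=#5x#7:1@98; bids=[#5:5@98 #6:1@96] asks=[#1:6@105]
After op 10 cancel(order #2): fills=none; bids=[#5:5@98 #6:1@96] asks=[#1:6@105]

Answer: 1@99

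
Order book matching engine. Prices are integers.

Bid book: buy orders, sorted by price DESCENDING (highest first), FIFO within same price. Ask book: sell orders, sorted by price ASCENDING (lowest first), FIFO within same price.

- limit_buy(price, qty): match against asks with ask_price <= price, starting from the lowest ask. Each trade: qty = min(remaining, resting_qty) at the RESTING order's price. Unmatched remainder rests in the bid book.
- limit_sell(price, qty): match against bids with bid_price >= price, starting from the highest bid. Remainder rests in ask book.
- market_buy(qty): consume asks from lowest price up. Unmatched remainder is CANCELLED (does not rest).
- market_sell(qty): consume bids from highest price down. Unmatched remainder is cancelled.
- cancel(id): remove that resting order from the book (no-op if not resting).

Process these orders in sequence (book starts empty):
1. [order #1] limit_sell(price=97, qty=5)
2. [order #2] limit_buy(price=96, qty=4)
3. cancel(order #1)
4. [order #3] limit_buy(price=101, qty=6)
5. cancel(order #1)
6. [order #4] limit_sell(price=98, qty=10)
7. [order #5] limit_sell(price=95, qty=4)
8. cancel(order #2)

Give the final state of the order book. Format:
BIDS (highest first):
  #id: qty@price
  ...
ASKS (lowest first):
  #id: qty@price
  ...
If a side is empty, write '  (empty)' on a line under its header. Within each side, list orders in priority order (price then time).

Answer: BIDS (highest first):
  (empty)
ASKS (lowest first):
  #4: 4@98

Derivation:
After op 1 [order #1] limit_sell(price=97, qty=5): fills=none; bids=[-] asks=[#1:5@97]
After op 2 [order #2] limit_buy(price=96, qty=4): fills=none; bids=[#2:4@96] asks=[#1:5@97]
After op 3 cancel(order #1): fills=none; bids=[#2:4@96] asks=[-]
After op 4 [order #3] limit_buy(price=101, qty=6): fills=none; bids=[#3:6@101 #2:4@96] asks=[-]
After op 5 cancel(order #1): fills=none; bids=[#3:6@101 #2:4@96] asks=[-]
After op 6 [order #4] limit_sell(price=98, qty=10): fills=#3x#4:6@101; bids=[#2:4@96] asks=[#4:4@98]
After op 7 [order #5] limit_sell(price=95, qty=4): fills=#2x#5:4@96; bids=[-] asks=[#4:4@98]
After op 8 cancel(order #2): fills=none; bids=[-] asks=[#4:4@98]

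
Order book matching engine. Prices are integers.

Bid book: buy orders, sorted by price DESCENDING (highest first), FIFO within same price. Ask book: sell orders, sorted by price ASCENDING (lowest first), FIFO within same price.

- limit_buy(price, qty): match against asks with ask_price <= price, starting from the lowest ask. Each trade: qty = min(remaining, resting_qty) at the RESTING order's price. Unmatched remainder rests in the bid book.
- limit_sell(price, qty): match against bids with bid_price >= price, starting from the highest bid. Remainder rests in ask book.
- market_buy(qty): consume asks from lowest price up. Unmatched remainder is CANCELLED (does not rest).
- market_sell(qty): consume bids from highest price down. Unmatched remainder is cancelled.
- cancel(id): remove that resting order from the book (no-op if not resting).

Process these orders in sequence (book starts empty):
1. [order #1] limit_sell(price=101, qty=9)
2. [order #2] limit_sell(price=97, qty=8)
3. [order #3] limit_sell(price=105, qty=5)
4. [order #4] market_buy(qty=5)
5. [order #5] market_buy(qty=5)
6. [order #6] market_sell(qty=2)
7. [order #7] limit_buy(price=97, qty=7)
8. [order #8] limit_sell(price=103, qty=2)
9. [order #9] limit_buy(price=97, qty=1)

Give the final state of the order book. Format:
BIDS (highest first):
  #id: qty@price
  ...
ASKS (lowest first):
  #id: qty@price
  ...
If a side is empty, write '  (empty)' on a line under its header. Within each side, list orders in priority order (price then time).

Answer: BIDS (highest first):
  #7: 7@97
  #9: 1@97
ASKS (lowest first):
  #1: 7@101
  #8: 2@103
  #3: 5@105

Derivation:
After op 1 [order #1] limit_sell(price=101, qty=9): fills=none; bids=[-] asks=[#1:9@101]
After op 2 [order #2] limit_sell(price=97, qty=8): fills=none; bids=[-] asks=[#2:8@97 #1:9@101]
After op 3 [order #3] limit_sell(price=105, qty=5): fills=none; bids=[-] asks=[#2:8@97 #1:9@101 #3:5@105]
After op 4 [order #4] market_buy(qty=5): fills=#4x#2:5@97; bids=[-] asks=[#2:3@97 #1:9@101 #3:5@105]
After op 5 [order #5] market_buy(qty=5): fills=#5x#2:3@97 #5x#1:2@101; bids=[-] asks=[#1:7@101 #3:5@105]
After op 6 [order #6] market_sell(qty=2): fills=none; bids=[-] asks=[#1:7@101 #3:5@105]
After op 7 [order #7] limit_buy(price=97, qty=7): fills=none; bids=[#7:7@97] asks=[#1:7@101 #3:5@105]
After op 8 [order #8] limit_sell(price=103, qty=2): fills=none; bids=[#7:7@97] asks=[#1:7@101 #8:2@103 #3:5@105]
After op 9 [order #9] limit_buy(price=97, qty=1): fills=none; bids=[#7:7@97 #9:1@97] asks=[#1:7@101 #8:2@103 #3:5@105]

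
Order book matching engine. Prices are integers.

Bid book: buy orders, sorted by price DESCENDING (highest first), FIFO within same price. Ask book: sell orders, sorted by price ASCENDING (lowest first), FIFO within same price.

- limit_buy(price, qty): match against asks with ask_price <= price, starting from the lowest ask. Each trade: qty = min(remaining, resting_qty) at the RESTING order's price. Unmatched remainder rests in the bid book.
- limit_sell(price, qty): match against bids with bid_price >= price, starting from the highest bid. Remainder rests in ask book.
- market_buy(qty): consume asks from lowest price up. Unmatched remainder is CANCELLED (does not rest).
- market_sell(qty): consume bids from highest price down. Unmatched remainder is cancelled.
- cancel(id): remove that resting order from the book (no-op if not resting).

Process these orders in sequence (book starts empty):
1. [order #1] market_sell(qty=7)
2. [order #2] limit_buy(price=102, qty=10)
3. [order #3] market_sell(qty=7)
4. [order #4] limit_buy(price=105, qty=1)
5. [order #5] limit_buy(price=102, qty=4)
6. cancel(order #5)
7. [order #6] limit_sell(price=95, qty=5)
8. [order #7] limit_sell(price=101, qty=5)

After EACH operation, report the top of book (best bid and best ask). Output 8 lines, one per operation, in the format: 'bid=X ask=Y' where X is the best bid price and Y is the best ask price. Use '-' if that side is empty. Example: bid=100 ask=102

After op 1 [order #1] market_sell(qty=7): fills=none; bids=[-] asks=[-]
After op 2 [order #2] limit_buy(price=102, qty=10): fills=none; bids=[#2:10@102] asks=[-]
After op 3 [order #3] market_sell(qty=7): fills=#2x#3:7@102; bids=[#2:3@102] asks=[-]
After op 4 [order #4] limit_buy(price=105, qty=1): fills=none; bids=[#4:1@105 #2:3@102] asks=[-]
After op 5 [order #5] limit_buy(price=102, qty=4): fills=none; bids=[#4:1@105 #2:3@102 #5:4@102] asks=[-]
After op 6 cancel(order #5): fills=none; bids=[#4:1@105 #2:3@102] asks=[-]
After op 7 [order #6] limit_sell(price=95, qty=5): fills=#4x#6:1@105 #2x#6:3@102; bids=[-] asks=[#6:1@95]
After op 8 [order #7] limit_sell(price=101, qty=5): fills=none; bids=[-] asks=[#6:1@95 #7:5@101]

Answer: bid=- ask=-
bid=102 ask=-
bid=102 ask=-
bid=105 ask=-
bid=105 ask=-
bid=105 ask=-
bid=- ask=95
bid=- ask=95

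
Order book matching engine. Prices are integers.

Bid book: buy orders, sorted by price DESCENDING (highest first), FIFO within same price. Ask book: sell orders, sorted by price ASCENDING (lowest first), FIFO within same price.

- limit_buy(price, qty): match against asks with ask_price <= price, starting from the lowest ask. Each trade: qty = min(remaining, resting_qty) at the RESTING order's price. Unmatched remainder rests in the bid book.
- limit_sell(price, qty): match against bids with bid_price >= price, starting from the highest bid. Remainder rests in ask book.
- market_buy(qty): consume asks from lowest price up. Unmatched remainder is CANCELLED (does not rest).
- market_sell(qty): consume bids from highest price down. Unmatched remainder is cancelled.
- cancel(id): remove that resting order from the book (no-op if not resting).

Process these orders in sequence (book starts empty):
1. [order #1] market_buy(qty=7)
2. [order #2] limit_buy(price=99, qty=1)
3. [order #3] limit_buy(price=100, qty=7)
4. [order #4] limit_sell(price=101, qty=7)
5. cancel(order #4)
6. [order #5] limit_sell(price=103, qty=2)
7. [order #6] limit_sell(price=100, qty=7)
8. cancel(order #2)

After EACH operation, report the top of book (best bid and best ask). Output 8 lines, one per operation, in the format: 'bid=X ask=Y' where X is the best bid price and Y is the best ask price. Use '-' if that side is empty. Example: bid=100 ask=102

After op 1 [order #1] market_buy(qty=7): fills=none; bids=[-] asks=[-]
After op 2 [order #2] limit_buy(price=99, qty=1): fills=none; bids=[#2:1@99] asks=[-]
After op 3 [order #3] limit_buy(price=100, qty=7): fills=none; bids=[#3:7@100 #2:1@99] asks=[-]
After op 4 [order #4] limit_sell(price=101, qty=7): fills=none; bids=[#3:7@100 #2:1@99] asks=[#4:7@101]
After op 5 cancel(order #4): fills=none; bids=[#3:7@100 #2:1@99] asks=[-]
After op 6 [order #5] limit_sell(price=103, qty=2): fills=none; bids=[#3:7@100 #2:1@99] asks=[#5:2@103]
After op 7 [order #6] limit_sell(price=100, qty=7): fills=#3x#6:7@100; bids=[#2:1@99] asks=[#5:2@103]
After op 8 cancel(order #2): fills=none; bids=[-] asks=[#5:2@103]

Answer: bid=- ask=-
bid=99 ask=-
bid=100 ask=-
bid=100 ask=101
bid=100 ask=-
bid=100 ask=103
bid=99 ask=103
bid=- ask=103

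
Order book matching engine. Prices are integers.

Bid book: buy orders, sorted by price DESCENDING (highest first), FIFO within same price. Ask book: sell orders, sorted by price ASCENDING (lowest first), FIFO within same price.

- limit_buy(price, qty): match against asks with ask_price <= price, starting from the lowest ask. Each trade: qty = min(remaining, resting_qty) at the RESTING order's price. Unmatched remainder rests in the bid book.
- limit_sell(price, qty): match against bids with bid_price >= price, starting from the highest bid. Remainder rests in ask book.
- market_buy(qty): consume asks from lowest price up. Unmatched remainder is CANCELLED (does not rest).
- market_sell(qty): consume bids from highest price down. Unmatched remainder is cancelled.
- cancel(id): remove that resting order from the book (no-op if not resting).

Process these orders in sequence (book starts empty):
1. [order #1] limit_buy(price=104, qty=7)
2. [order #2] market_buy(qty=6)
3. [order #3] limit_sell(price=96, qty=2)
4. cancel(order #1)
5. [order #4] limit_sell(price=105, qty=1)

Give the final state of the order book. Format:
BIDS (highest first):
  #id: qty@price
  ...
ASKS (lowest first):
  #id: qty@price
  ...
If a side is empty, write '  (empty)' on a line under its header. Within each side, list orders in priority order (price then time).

Answer: BIDS (highest first):
  (empty)
ASKS (lowest first):
  #4: 1@105

Derivation:
After op 1 [order #1] limit_buy(price=104, qty=7): fills=none; bids=[#1:7@104] asks=[-]
After op 2 [order #2] market_buy(qty=6): fills=none; bids=[#1:7@104] asks=[-]
After op 3 [order #3] limit_sell(price=96, qty=2): fills=#1x#3:2@104; bids=[#1:5@104] asks=[-]
After op 4 cancel(order #1): fills=none; bids=[-] asks=[-]
After op 5 [order #4] limit_sell(price=105, qty=1): fills=none; bids=[-] asks=[#4:1@105]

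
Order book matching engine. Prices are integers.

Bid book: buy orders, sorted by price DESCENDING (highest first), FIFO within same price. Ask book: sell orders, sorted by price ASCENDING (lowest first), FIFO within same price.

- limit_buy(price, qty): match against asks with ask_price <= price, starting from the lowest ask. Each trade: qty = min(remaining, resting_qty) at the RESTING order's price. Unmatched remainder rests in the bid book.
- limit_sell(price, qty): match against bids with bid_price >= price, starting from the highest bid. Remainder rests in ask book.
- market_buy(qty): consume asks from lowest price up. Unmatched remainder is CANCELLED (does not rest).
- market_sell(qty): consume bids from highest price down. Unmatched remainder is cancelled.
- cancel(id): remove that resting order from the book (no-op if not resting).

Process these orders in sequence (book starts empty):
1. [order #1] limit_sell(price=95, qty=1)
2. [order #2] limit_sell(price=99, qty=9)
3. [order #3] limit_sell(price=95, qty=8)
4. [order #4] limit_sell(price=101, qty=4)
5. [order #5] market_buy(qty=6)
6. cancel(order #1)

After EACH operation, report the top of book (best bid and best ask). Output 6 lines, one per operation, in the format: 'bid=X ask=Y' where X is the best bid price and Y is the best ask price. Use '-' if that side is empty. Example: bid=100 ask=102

Answer: bid=- ask=95
bid=- ask=95
bid=- ask=95
bid=- ask=95
bid=- ask=95
bid=- ask=95

Derivation:
After op 1 [order #1] limit_sell(price=95, qty=1): fills=none; bids=[-] asks=[#1:1@95]
After op 2 [order #2] limit_sell(price=99, qty=9): fills=none; bids=[-] asks=[#1:1@95 #2:9@99]
After op 3 [order #3] limit_sell(price=95, qty=8): fills=none; bids=[-] asks=[#1:1@95 #3:8@95 #2:9@99]
After op 4 [order #4] limit_sell(price=101, qty=4): fills=none; bids=[-] asks=[#1:1@95 #3:8@95 #2:9@99 #4:4@101]
After op 5 [order #5] market_buy(qty=6): fills=#5x#1:1@95 #5x#3:5@95; bids=[-] asks=[#3:3@95 #2:9@99 #4:4@101]
After op 6 cancel(order #1): fills=none; bids=[-] asks=[#3:3@95 #2:9@99 #4:4@101]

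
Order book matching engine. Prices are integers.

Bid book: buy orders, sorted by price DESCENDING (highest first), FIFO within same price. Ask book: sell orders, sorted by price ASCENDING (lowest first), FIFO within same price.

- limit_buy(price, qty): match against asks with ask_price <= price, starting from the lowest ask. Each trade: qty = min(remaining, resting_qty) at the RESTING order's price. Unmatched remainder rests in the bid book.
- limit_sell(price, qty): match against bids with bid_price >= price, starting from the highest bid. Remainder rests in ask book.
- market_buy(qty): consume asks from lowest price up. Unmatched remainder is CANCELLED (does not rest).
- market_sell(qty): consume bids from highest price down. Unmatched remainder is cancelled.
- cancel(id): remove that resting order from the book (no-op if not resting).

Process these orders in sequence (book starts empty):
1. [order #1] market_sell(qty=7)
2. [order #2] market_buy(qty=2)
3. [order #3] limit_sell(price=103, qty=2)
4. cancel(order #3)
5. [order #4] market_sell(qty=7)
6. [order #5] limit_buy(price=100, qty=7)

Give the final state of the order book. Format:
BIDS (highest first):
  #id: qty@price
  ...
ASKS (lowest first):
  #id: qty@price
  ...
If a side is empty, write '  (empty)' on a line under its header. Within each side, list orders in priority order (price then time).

After op 1 [order #1] market_sell(qty=7): fills=none; bids=[-] asks=[-]
After op 2 [order #2] market_buy(qty=2): fills=none; bids=[-] asks=[-]
After op 3 [order #3] limit_sell(price=103, qty=2): fills=none; bids=[-] asks=[#3:2@103]
After op 4 cancel(order #3): fills=none; bids=[-] asks=[-]
After op 5 [order #4] market_sell(qty=7): fills=none; bids=[-] asks=[-]
After op 6 [order #5] limit_buy(price=100, qty=7): fills=none; bids=[#5:7@100] asks=[-]

Answer: BIDS (highest first):
  #5: 7@100
ASKS (lowest first):
  (empty)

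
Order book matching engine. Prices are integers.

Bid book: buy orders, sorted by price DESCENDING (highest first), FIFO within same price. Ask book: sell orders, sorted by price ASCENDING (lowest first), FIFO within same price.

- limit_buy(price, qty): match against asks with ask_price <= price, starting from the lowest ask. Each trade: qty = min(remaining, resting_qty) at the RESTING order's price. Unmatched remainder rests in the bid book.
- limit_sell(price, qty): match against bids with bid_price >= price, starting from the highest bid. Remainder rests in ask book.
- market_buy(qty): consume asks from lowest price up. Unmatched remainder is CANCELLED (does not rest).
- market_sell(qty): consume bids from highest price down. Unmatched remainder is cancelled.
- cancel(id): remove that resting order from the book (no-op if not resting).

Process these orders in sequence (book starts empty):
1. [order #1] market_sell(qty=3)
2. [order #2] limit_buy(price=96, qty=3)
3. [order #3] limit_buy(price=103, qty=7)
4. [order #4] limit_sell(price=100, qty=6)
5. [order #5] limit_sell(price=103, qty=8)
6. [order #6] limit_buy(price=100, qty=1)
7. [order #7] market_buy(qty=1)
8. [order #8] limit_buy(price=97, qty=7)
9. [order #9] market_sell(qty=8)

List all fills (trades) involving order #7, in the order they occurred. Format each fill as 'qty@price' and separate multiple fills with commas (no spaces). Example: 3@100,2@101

Answer: 1@103

Derivation:
After op 1 [order #1] market_sell(qty=3): fills=none; bids=[-] asks=[-]
After op 2 [order #2] limit_buy(price=96, qty=3): fills=none; bids=[#2:3@96] asks=[-]
After op 3 [order #3] limit_buy(price=103, qty=7): fills=none; bids=[#3:7@103 #2:3@96] asks=[-]
After op 4 [order #4] limit_sell(price=100, qty=6): fills=#3x#4:6@103; bids=[#3:1@103 #2:3@96] asks=[-]
After op 5 [order #5] limit_sell(price=103, qty=8): fills=#3x#5:1@103; bids=[#2:3@96] asks=[#5:7@103]
After op 6 [order #6] limit_buy(price=100, qty=1): fills=none; bids=[#6:1@100 #2:3@96] asks=[#5:7@103]
After op 7 [order #7] market_buy(qty=1): fills=#7x#5:1@103; bids=[#6:1@100 #2:3@96] asks=[#5:6@103]
After op 8 [order #8] limit_buy(price=97, qty=7): fills=none; bids=[#6:1@100 #8:7@97 #2:3@96] asks=[#5:6@103]
After op 9 [order #9] market_sell(qty=8): fills=#6x#9:1@100 #8x#9:7@97; bids=[#2:3@96] asks=[#5:6@103]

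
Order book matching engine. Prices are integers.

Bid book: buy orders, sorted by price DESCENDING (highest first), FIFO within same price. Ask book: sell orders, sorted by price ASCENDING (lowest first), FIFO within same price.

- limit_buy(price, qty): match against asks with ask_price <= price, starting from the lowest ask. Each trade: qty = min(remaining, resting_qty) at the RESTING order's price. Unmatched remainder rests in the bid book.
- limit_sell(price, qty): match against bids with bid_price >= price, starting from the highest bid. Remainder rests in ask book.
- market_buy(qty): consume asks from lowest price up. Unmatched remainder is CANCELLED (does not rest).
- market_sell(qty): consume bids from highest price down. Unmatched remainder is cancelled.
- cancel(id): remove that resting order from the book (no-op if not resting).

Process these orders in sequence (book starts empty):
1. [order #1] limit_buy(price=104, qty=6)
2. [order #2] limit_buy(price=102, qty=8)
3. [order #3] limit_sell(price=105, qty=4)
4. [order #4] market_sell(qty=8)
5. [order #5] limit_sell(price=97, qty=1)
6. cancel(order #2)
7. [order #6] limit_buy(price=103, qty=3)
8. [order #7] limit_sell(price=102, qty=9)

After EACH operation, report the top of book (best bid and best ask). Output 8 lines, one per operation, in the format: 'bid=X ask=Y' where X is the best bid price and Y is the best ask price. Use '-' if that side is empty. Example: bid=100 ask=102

Answer: bid=104 ask=-
bid=104 ask=-
bid=104 ask=105
bid=102 ask=105
bid=102 ask=105
bid=- ask=105
bid=103 ask=105
bid=- ask=102

Derivation:
After op 1 [order #1] limit_buy(price=104, qty=6): fills=none; bids=[#1:6@104] asks=[-]
After op 2 [order #2] limit_buy(price=102, qty=8): fills=none; bids=[#1:6@104 #2:8@102] asks=[-]
After op 3 [order #3] limit_sell(price=105, qty=4): fills=none; bids=[#1:6@104 #2:8@102] asks=[#3:4@105]
After op 4 [order #4] market_sell(qty=8): fills=#1x#4:6@104 #2x#4:2@102; bids=[#2:6@102] asks=[#3:4@105]
After op 5 [order #5] limit_sell(price=97, qty=1): fills=#2x#5:1@102; bids=[#2:5@102] asks=[#3:4@105]
After op 6 cancel(order #2): fills=none; bids=[-] asks=[#3:4@105]
After op 7 [order #6] limit_buy(price=103, qty=3): fills=none; bids=[#6:3@103] asks=[#3:4@105]
After op 8 [order #7] limit_sell(price=102, qty=9): fills=#6x#7:3@103; bids=[-] asks=[#7:6@102 #3:4@105]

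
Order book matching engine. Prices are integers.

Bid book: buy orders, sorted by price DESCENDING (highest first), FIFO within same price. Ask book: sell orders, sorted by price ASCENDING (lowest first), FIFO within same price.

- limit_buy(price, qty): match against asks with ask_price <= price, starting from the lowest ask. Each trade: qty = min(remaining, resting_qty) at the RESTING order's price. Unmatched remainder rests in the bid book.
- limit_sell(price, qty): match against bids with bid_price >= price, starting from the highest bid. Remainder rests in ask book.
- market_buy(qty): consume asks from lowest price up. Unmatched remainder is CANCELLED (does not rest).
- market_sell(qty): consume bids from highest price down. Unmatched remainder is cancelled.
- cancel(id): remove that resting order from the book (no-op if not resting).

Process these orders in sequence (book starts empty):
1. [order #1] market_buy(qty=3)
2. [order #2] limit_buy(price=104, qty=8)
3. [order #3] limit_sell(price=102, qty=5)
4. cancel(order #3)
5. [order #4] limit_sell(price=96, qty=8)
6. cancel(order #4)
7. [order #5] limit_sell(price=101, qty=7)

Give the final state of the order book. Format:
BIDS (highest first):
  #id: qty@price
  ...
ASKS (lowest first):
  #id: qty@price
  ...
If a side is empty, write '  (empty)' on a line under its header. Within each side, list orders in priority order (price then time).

After op 1 [order #1] market_buy(qty=3): fills=none; bids=[-] asks=[-]
After op 2 [order #2] limit_buy(price=104, qty=8): fills=none; bids=[#2:8@104] asks=[-]
After op 3 [order #3] limit_sell(price=102, qty=5): fills=#2x#3:5@104; bids=[#2:3@104] asks=[-]
After op 4 cancel(order #3): fills=none; bids=[#2:3@104] asks=[-]
After op 5 [order #4] limit_sell(price=96, qty=8): fills=#2x#4:3@104; bids=[-] asks=[#4:5@96]
After op 6 cancel(order #4): fills=none; bids=[-] asks=[-]
After op 7 [order #5] limit_sell(price=101, qty=7): fills=none; bids=[-] asks=[#5:7@101]

Answer: BIDS (highest first):
  (empty)
ASKS (lowest first):
  #5: 7@101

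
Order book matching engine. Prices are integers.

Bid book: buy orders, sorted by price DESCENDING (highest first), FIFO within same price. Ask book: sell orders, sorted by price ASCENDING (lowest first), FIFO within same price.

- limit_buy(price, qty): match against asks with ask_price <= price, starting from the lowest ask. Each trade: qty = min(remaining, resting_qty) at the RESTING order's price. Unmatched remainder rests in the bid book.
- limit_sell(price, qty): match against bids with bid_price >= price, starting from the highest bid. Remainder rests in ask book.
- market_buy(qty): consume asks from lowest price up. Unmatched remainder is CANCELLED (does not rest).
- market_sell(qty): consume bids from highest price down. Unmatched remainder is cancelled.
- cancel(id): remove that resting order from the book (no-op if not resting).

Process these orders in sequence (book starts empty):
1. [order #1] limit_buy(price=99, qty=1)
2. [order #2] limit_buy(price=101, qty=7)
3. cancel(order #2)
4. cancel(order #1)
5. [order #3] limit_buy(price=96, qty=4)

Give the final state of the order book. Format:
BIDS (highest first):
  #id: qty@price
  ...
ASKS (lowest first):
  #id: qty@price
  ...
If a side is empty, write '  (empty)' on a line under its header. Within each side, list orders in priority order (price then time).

After op 1 [order #1] limit_buy(price=99, qty=1): fills=none; bids=[#1:1@99] asks=[-]
After op 2 [order #2] limit_buy(price=101, qty=7): fills=none; bids=[#2:7@101 #1:1@99] asks=[-]
After op 3 cancel(order #2): fills=none; bids=[#1:1@99] asks=[-]
After op 4 cancel(order #1): fills=none; bids=[-] asks=[-]
After op 5 [order #3] limit_buy(price=96, qty=4): fills=none; bids=[#3:4@96] asks=[-]

Answer: BIDS (highest first):
  #3: 4@96
ASKS (lowest first):
  (empty)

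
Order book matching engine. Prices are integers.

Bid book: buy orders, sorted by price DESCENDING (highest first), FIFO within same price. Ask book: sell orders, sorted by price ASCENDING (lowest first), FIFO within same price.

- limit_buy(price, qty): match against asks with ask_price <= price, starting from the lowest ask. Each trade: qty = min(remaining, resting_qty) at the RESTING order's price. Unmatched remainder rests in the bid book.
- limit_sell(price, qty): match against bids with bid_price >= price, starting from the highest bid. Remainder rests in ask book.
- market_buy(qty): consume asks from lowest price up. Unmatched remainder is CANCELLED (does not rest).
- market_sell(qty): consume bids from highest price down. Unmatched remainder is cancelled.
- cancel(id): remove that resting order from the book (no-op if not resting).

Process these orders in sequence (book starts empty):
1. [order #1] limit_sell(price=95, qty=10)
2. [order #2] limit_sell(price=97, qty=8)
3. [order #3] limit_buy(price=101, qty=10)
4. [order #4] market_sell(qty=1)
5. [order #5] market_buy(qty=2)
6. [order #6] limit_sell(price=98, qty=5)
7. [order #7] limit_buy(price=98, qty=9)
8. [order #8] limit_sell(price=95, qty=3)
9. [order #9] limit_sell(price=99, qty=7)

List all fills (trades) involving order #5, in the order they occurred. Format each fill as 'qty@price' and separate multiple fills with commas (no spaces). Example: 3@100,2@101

Answer: 2@97

Derivation:
After op 1 [order #1] limit_sell(price=95, qty=10): fills=none; bids=[-] asks=[#1:10@95]
After op 2 [order #2] limit_sell(price=97, qty=8): fills=none; bids=[-] asks=[#1:10@95 #2:8@97]
After op 3 [order #3] limit_buy(price=101, qty=10): fills=#3x#1:10@95; bids=[-] asks=[#2:8@97]
After op 4 [order #4] market_sell(qty=1): fills=none; bids=[-] asks=[#2:8@97]
After op 5 [order #5] market_buy(qty=2): fills=#5x#2:2@97; bids=[-] asks=[#2:6@97]
After op 6 [order #6] limit_sell(price=98, qty=5): fills=none; bids=[-] asks=[#2:6@97 #6:5@98]
After op 7 [order #7] limit_buy(price=98, qty=9): fills=#7x#2:6@97 #7x#6:3@98; bids=[-] asks=[#6:2@98]
After op 8 [order #8] limit_sell(price=95, qty=3): fills=none; bids=[-] asks=[#8:3@95 #6:2@98]
After op 9 [order #9] limit_sell(price=99, qty=7): fills=none; bids=[-] asks=[#8:3@95 #6:2@98 #9:7@99]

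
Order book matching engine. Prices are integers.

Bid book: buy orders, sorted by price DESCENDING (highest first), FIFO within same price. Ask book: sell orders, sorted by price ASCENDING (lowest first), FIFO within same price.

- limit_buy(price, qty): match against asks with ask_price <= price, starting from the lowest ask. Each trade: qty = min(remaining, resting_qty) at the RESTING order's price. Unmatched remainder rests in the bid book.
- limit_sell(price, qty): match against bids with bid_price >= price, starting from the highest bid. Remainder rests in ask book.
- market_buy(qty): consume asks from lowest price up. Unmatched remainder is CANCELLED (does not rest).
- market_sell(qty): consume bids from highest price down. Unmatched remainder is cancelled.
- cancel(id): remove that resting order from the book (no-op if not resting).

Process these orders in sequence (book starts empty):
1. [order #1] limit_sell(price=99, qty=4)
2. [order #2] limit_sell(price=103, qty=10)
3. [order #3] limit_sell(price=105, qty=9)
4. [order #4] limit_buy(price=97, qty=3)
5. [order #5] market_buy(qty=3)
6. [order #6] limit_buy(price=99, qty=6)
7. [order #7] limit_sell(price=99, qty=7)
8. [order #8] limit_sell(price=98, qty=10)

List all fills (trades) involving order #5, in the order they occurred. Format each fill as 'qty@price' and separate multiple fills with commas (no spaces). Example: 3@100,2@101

Answer: 3@99

Derivation:
After op 1 [order #1] limit_sell(price=99, qty=4): fills=none; bids=[-] asks=[#1:4@99]
After op 2 [order #2] limit_sell(price=103, qty=10): fills=none; bids=[-] asks=[#1:4@99 #2:10@103]
After op 3 [order #3] limit_sell(price=105, qty=9): fills=none; bids=[-] asks=[#1:4@99 #2:10@103 #3:9@105]
After op 4 [order #4] limit_buy(price=97, qty=3): fills=none; bids=[#4:3@97] asks=[#1:4@99 #2:10@103 #3:9@105]
After op 5 [order #5] market_buy(qty=3): fills=#5x#1:3@99; bids=[#4:3@97] asks=[#1:1@99 #2:10@103 #3:9@105]
After op 6 [order #6] limit_buy(price=99, qty=6): fills=#6x#1:1@99; bids=[#6:5@99 #4:3@97] asks=[#2:10@103 #3:9@105]
After op 7 [order #7] limit_sell(price=99, qty=7): fills=#6x#7:5@99; bids=[#4:3@97] asks=[#7:2@99 #2:10@103 #3:9@105]
After op 8 [order #8] limit_sell(price=98, qty=10): fills=none; bids=[#4:3@97] asks=[#8:10@98 #7:2@99 #2:10@103 #3:9@105]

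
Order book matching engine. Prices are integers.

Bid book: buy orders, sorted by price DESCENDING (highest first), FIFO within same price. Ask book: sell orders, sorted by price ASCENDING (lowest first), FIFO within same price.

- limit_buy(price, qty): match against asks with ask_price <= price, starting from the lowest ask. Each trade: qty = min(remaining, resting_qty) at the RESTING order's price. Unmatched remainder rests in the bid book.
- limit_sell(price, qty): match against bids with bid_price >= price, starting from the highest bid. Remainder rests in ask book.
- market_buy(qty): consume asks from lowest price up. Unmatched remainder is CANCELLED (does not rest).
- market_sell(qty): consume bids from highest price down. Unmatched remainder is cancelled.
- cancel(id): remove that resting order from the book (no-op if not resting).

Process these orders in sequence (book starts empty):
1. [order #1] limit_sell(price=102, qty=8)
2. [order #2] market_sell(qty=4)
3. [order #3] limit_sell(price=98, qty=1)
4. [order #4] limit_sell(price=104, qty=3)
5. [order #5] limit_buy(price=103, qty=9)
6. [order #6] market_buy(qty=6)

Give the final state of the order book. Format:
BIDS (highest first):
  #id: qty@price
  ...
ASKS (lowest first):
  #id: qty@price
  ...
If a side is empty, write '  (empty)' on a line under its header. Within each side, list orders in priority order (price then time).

After op 1 [order #1] limit_sell(price=102, qty=8): fills=none; bids=[-] asks=[#1:8@102]
After op 2 [order #2] market_sell(qty=4): fills=none; bids=[-] asks=[#1:8@102]
After op 3 [order #3] limit_sell(price=98, qty=1): fills=none; bids=[-] asks=[#3:1@98 #1:8@102]
After op 4 [order #4] limit_sell(price=104, qty=3): fills=none; bids=[-] asks=[#3:1@98 #1:8@102 #4:3@104]
After op 5 [order #5] limit_buy(price=103, qty=9): fills=#5x#3:1@98 #5x#1:8@102; bids=[-] asks=[#4:3@104]
After op 6 [order #6] market_buy(qty=6): fills=#6x#4:3@104; bids=[-] asks=[-]

Answer: BIDS (highest first):
  (empty)
ASKS (lowest first):
  (empty)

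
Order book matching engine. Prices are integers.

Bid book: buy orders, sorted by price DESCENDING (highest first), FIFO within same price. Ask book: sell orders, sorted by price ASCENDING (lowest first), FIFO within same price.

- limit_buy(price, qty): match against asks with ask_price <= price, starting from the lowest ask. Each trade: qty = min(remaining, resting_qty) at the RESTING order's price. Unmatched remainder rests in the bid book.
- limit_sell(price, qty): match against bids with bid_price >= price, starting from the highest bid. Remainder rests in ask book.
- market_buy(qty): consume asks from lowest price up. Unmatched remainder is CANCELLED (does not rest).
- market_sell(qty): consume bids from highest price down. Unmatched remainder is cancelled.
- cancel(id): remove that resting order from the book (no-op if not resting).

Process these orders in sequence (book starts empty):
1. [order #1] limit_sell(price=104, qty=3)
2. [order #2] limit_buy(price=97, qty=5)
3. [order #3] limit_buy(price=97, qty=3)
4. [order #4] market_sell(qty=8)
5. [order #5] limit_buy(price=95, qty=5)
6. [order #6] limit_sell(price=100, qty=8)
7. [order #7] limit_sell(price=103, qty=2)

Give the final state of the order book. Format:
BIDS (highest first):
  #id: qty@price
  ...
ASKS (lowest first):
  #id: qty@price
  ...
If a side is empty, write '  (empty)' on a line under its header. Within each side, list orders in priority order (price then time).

Answer: BIDS (highest first):
  #5: 5@95
ASKS (lowest first):
  #6: 8@100
  #7: 2@103
  #1: 3@104

Derivation:
After op 1 [order #1] limit_sell(price=104, qty=3): fills=none; bids=[-] asks=[#1:3@104]
After op 2 [order #2] limit_buy(price=97, qty=5): fills=none; bids=[#2:5@97] asks=[#1:3@104]
After op 3 [order #3] limit_buy(price=97, qty=3): fills=none; bids=[#2:5@97 #3:3@97] asks=[#1:3@104]
After op 4 [order #4] market_sell(qty=8): fills=#2x#4:5@97 #3x#4:3@97; bids=[-] asks=[#1:3@104]
After op 5 [order #5] limit_buy(price=95, qty=5): fills=none; bids=[#5:5@95] asks=[#1:3@104]
After op 6 [order #6] limit_sell(price=100, qty=8): fills=none; bids=[#5:5@95] asks=[#6:8@100 #1:3@104]
After op 7 [order #7] limit_sell(price=103, qty=2): fills=none; bids=[#5:5@95] asks=[#6:8@100 #7:2@103 #1:3@104]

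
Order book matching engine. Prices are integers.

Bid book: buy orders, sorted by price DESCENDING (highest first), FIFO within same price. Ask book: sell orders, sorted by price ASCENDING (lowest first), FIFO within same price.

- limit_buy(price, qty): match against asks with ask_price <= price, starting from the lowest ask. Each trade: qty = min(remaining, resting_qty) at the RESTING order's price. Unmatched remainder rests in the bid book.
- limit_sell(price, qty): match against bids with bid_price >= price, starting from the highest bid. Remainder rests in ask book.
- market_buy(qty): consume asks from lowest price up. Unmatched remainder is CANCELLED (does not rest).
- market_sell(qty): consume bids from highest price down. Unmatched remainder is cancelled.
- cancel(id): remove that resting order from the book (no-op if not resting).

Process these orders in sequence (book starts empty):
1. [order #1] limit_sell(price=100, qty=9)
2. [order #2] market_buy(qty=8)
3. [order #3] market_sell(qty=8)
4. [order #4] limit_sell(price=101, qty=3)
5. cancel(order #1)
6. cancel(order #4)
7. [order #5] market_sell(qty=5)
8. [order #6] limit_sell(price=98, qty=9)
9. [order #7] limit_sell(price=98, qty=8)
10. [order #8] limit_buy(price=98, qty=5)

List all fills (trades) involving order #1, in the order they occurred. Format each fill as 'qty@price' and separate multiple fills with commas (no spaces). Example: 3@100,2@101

After op 1 [order #1] limit_sell(price=100, qty=9): fills=none; bids=[-] asks=[#1:9@100]
After op 2 [order #2] market_buy(qty=8): fills=#2x#1:8@100; bids=[-] asks=[#1:1@100]
After op 3 [order #3] market_sell(qty=8): fills=none; bids=[-] asks=[#1:1@100]
After op 4 [order #4] limit_sell(price=101, qty=3): fills=none; bids=[-] asks=[#1:1@100 #4:3@101]
After op 5 cancel(order #1): fills=none; bids=[-] asks=[#4:3@101]
After op 6 cancel(order #4): fills=none; bids=[-] asks=[-]
After op 7 [order #5] market_sell(qty=5): fills=none; bids=[-] asks=[-]
After op 8 [order #6] limit_sell(price=98, qty=9): fills=none; bids=[-] asks=[#6:9@98]
After op 9 [order #7] limit_sell(price=98, qty=8): fills=none; bids=[-] asks=[#6:9@98 #7:8@98]
After op 10 [order #8] limit_buy(price=98, qty=5): fills=#8x#6:5@98; bids=[-] asks=[#6:4@98 #7:8@98]

Answer: 8@100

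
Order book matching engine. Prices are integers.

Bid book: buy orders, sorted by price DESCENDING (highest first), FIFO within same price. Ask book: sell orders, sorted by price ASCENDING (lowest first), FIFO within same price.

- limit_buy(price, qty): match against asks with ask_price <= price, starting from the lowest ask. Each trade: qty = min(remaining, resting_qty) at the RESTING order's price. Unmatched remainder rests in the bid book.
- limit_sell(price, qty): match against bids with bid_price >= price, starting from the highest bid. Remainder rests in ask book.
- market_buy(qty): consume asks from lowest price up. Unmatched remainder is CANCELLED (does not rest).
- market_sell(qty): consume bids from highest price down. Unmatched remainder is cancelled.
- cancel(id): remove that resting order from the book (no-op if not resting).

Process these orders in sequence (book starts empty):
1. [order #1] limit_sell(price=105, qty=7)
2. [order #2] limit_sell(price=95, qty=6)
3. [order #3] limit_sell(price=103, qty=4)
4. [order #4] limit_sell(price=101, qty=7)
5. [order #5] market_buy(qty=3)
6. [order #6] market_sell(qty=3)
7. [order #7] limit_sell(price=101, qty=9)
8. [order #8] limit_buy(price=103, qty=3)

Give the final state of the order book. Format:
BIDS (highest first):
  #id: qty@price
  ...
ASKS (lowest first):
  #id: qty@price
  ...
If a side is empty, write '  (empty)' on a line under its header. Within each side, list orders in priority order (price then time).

Answer: BIDS (highest first):
  (empty)
ASKS (lowest first):
  #4: 7@101
  #7: 9@101
  #3: 4@103
  #1: 7@105

Derivation:
After op 1 [order #1] limit_sell(price=105, qty=7): fills=none; bids=[-] asks=[#1:7@105]
After op 2 [order #2] limit_sell(price=95, qty=6): fills=none; bids=[-] asks=[#2:6@95 #1:7@105]
After op 3 [order #3] limit_sell(price=103, qty=4): fills=none; bids=[-] asks=[#2:6@95 #3:4@103 #1:7@105]
After op 4 [order #4] limit_sell(price=101, qty=7): fills=none; bids=[-] asks=[#2:6@95 #4:7@101 #3:4@103 #1:7@105]
After op 5 [order #5] market_buy(qty=3): fills=#5x#2:3@95; bids=[-] asks=[#2:3@95 #4:7@101 #3:4@103 #1:7@105]
After op 6 [order #6] market_sell(qty=3): fills=none; bids=[-] asks=[#2:3@95 #4:7@101 #3:4@103 #1:7@105]
After op 7 [order #7] limit_sell(price=101, qty=9): fills=none; bids=[-] asks=[#2:3@95 #4:7@101 #7:9@101 #3:4@103 #1:7@105]
After op 8 [order #8] limit_buy(price=103, qty=3): fills=#8x#2:3@95; bids=[-] asks=[#4:7@101 #7:9@101 #3:4@103 #1:7@105]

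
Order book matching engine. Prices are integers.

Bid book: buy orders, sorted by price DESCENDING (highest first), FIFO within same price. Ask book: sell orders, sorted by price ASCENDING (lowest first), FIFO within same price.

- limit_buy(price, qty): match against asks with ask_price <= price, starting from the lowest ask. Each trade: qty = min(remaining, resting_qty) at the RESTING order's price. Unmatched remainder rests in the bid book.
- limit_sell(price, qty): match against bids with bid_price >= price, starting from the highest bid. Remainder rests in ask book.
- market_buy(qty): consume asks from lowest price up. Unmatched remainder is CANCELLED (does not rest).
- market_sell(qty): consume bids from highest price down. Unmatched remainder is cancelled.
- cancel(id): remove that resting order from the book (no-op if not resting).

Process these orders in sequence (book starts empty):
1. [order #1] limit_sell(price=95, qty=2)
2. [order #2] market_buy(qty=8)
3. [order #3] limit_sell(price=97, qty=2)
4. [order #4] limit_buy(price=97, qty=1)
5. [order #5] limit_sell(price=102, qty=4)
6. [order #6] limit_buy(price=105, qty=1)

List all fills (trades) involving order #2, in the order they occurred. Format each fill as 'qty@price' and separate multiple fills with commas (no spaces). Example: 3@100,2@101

After op 1 [order #1] limit_sell(price=95, qty=2): fills=none; bids=[-] asks=[#1:2@95]
After op 2 [order #2] market_buy(qty=8): fills=#2x#1:2@95; bids=[-] asks=[-]
After op 3 [order #3] limit_sell(price=97, qty=2): fills=none; bids=[-] asks=[#3:2@97]
After op 4 [order #4] limit_buy(price=97, qty=1): fills=#4x#3:1@97; bids=[-] asks=[#3:1@97]
After op 5 [order #5] limit_sell(price=102, qty=4): fills=none; bids=[-] asks=[#3:1@97 #5:4@102]
After op 6 [order #6] limit_buy(price=105, qty=1): fills=#6x#3:1@97; bids=[-] asks=[#5:4@102]

Answer: 2@95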